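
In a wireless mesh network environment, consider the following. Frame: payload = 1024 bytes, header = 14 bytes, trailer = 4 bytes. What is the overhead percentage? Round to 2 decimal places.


Given: payload = 1024 B, header = 14 B, trailer = 4 B
Overhead bytes = header + trailer = 14 + 4 = 18
Total frame = payload + overhead = 1024 + 18 = 1042
Overhead % = 18 / 1042 * 100 = 1.7274% -> 1.73% (2 dp)

1.73


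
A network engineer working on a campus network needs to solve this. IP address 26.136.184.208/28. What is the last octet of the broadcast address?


Given: IP = 26.136.184.208, prefix = /28
Host bits = 32 - 28 = 4
Network last octet = 208 AND mask = 208
Host part size = 2^4 - 1 = 15
Broadcast last octet = 208 OR 15 = 223

223


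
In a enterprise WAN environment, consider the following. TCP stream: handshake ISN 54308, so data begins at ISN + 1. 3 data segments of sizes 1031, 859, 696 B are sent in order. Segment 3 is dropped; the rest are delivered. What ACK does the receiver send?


SYN uses sequence number 54308; first data byte = ISN + 1 = 54309.
Segment 1: SEQ = 54309, len = 1031 B, covers [54309, 55339]
Segment 2: SEQ = 55340, len = 859 B, covers [55340, 56198]
Segment 3: SEQ = 56199, len = 696 B, covers [56199, 56894] [LOST]
In-order data received: bytes [54309, 56198] (segments 1..2).
Segment 3 missing -> gap begins at byte 56199.
Cumulative ACK = next expected in-order byte = 54309 + 1031 + 859 = 56199

56199


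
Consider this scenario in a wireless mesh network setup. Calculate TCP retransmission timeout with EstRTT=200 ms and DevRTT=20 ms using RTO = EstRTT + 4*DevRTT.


Given: EstRTT = 200 ms, DevRTT = 20 ms
Timeout = EstRTT + 4 * DevRTT
4 * DevRTT = 4 * 20 = 80
Timeout = 200 + 80 = 280 ms

280


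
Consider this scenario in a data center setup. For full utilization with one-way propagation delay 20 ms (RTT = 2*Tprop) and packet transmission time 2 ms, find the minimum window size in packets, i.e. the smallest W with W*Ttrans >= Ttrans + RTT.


Given: Ttrans = 2 ms, RTT = 40 ms (= 2 * Tprop, Tprop = 20 ms)
Time until first ACK returns = Ttrans + RTT = 2 + 40 = 42 ms
Need W * Ttrans >= Ttrans + RTT  ->  W >= (Ttrans + RTT) / Ttrans
(Ttrans + RTT) / Ttrans = 42 / 2 = 21
W_min = ceil(21) = 21

21


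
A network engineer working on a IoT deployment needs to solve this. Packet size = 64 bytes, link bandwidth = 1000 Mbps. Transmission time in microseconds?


Given: packet = 64 bytes, bandwidth = 1000 Mbps
Packet in bits = 64 * 8 = 512 bits
Bandwidth = 1000 * 10^6 = 1000000000 bps
Time = 512 / 1000000000 seconds
Time in us = 512 * 10^6 / 1000000000 = 0.512

0.512


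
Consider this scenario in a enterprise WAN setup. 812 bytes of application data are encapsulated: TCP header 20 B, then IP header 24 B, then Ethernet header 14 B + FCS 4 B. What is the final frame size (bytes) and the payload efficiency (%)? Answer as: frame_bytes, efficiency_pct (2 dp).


TCP segment = 812 + 20 = 832 B
IP packet = 832 + 24 = 856 B
Ethernet frame = 856 + 14 + 4 = 874 B
Efficiency = app / frame = 812 / 874 = 0.929062 = 92.9062% -> 92.91% (2 dp)

874, 92.91


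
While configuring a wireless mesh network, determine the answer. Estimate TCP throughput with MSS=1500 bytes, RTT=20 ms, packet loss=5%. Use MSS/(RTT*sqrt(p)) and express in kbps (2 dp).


Given: MSS = 1500 bytes, RTT = 20 ms, loss = 5%
RTT in seconds = 20 / 1000 = 0.02
Loss rate = 5% = 0.05
sqrt(loss) = sqrt(0.05) = 0.223606797750
Throughput (bytes/s) = 1500 / (0.02 * 0.223606797750) = 335410.1966
Throughput (kbps) = 335410.1966 * 8 / 1000 = 2683.281573 -> 2683.28 kbps (2 dp)

2683.28


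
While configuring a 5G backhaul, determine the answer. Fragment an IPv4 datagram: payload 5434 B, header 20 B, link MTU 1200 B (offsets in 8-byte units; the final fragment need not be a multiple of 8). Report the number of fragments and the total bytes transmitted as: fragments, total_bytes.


Max data per non-final fragment = floor((MTU - header)/8)*8 = floor((1200 - 20)/8)*8 = floor(1180/8)*8 = 1176 B
Final fragment needs no 8-byte alignment: it can carry up to MTU - header = 1180 B
Non-final fragments needed = ceil((payload - 1180) / 1176) = ceil(4254/1176) = ceil(3.6173) = 4
Number of fragments = 4 + 1 = 5
Fragment sizes (data): 4 * 1176 B + 730 B (last, 730 <= 1180 OK)
Total bytes sent = payload + n_frags * header = 5434 + 5*20 = 5434 + 100 = 5534 B

5, 5534


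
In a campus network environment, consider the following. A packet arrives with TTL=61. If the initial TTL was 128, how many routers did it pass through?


Given: initial TTL = 128, received TTL = 61
Hops = initial TTL - received TTL
Hops = 128 - 61 = 67

67


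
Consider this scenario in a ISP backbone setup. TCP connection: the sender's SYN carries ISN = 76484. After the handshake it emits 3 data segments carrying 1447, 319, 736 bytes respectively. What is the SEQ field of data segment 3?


The SYN occupies sequence number ISN = 76484, so the first data byte is ISN + 1 = 76485.
SEQ of data segment i = (ISN + 1) + sum of payload sizes of segments 1..i-1.
Segment 1: SEQ = 76485, payload = 1447 bytes
Segment 2: SEQ = 77932, payload = 319 bytes
Segment 3: SEQ = 78251, payload = 736 bytes
SEQ of segment 3 = 76485 + 1447 + 319 = 78251

78251


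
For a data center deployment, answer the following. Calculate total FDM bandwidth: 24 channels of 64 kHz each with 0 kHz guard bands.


Given: 24 channels, 64 kHz each, guard = 0 kHz
Channel bandwidth = 24 * 64 = 1536 kHz
Guard bands = 23 gaps * 0 kHz = 0 kHz
Total = 1536 + 0 = 1536 kHz

1536


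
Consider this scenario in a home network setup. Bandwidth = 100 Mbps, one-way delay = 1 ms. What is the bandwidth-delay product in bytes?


Given: bandwidth = 100 Mbps, delay = 1 ms
BDP in bits = 100 * 10^6 * 1 / 1000
BDP in bits = 100000
BDP in bytes = 100000 / 8 = 12500

12500


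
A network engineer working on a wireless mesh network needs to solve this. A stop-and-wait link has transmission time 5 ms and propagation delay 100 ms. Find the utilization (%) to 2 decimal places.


Given: Ttrans = 5 ms, Tprop = 100 ms
RTT = 2 * Tprop = 2 * 100 = 200 ms
U = Ttrans / (Ttrans + RTT)
U = 5 / (5 + 200)
U = 5 / 205 = 0.02439
U% = 2.44%

2.44


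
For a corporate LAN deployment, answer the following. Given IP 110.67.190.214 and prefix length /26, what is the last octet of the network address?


Given: IP = 110.67.190.214, prefix = /26
Subnet mask = 255.255.255.192
Last octet of IP: 214
Last octet of mask: 192
Network last octet = 214 AND 192 = 192

192


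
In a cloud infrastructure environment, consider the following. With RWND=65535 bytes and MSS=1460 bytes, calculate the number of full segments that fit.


Given: RWND = 65535 bytes, MSS = 1460 bytes
Full segments = floor(RWND / MSS)
Full segments = floor(65535 / 1460)
Full segments = floor(44.887) = 44

44


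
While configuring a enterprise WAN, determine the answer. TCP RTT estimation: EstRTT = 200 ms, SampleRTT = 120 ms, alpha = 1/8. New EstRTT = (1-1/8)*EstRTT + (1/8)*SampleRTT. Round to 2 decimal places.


Given: EstRTT = 200 ms, SampleRTT = 120 ms, alpha = 1/8
New EstRTT = (1 - alpha) * EstRTT + alpha * SampleRTT
(7/8) * 200 = 175
(1/8) * 120 = 15
New EstRTT = 175 + 15 = 190 ms -> 190.00 ms (2 dp)

190.00


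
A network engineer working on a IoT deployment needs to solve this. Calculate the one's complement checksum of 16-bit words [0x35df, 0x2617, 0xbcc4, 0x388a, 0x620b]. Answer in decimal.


Given words: [0x35df, 0x2617, 0xbcc4, 0x388a, 0x620b]
Step 1: Sum all words
Raw sum = 13791 + 9751 + 48324 + 14474 + 25099 = 111439
Step 2: Fold carry: (45903 + 1) = 45904
One's complement = ~45904 & 0xFFFF = 19631

19631


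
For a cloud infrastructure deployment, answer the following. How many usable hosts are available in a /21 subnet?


Given: subnet mask /21
Host bits = 32 - 21 = 11
Total addresses = 2^11 = 2048
Usable hosts = 2048 - 2 (network + broadcast) = 2046

2046


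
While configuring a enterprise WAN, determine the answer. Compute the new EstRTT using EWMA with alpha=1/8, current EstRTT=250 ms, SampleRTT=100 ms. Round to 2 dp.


Given: EstRTT = 250 ms, SampleRTT = 100 ms, alpha = 1/8
New EstRTT = (1 - alpha) * EstRTT + alpha * SampleRTT
(7/8) * 250 = 218.75
(1/8) * 100 = 12.5
New EstRTT = 218.75 + 12.5 = 231.25 ms -> 231.25 ms (2 dp)

231.25


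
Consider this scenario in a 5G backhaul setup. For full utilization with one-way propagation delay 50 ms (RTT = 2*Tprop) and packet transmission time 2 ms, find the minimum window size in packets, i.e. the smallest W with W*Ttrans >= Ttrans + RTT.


Given: Ttrans = 2 ms, RTT = 100 ms (= 2 * Tprop, Tprop = 50 ms)
Time until first ACK returns = Ttrans + RTT = 2 + 100 = 102 ms
Need W * Ttrans >= Ttrans + RTT  ->  W >= (Ttrans + RTT) / Ttrans
(Ttrans + RTT) / Ttrans = 102 / 2 = 51
W_min = ceil(51) = 51

51


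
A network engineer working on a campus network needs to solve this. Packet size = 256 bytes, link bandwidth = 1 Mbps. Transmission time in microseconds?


Given: packet = 256 bytes, bandwidth = 1 Mbps
Packet in bits = 256 * 8 = 2048 bits
Bandwidth = 1 * 10^6 = 1000000 bps
Time = 2048 / 1000000 seconds
Time in us = 2048 * 10^6 / 1000000 = 2048

2048


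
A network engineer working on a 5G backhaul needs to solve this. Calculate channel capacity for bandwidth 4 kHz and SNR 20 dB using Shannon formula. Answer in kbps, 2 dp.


Given: B = 4 kHz, SNR = 20 dB
SNR linear = 10^(20/10) = 100
1 + SNR = 101
log2(101) = 6.6582114828
C = 4 * 1000 * 6.6582114828 = 26632.8459 bps
C = 26.632846 kbps -> 26.63 kbps (2 dp)

26.63


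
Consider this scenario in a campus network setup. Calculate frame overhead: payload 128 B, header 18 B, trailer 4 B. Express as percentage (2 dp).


Given: payload = 128 B, header = 18 B, trailer = 4 B
Overhead bytes = header + trailer = 18 + 4 = 22
Total frame = payload + overhead = 128 + 22 = 150
Overhead % = 22 / 150 * 100 = 14.6667% -> 14.67% (2 dp)

14.67


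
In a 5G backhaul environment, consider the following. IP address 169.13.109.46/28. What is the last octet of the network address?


Given: IP = 169.13.109.46, prefix = /28
Subnet mask = 255.255.255.240
Last octet of IP: 46
Last octet of mask: 240
Network last octet = 46 AND 240 = 32

32


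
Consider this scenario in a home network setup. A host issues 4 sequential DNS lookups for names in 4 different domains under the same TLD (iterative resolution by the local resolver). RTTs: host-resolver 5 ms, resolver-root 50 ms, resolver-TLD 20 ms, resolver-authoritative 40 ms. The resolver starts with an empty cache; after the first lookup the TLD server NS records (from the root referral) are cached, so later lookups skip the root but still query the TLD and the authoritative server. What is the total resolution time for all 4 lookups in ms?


Lookup 1 (cold cache): local + root + TLD + auth = 5 + 50 + 20 + 40 = 115 ms
Lookups 2..4 (TLD NS cached -> skip root; new domain -> still ask TLD and auth): local + TLD + auth = 5 + 20 + 40 = 65 ms each
Remaining 3 lookups: 3 * 65 = 195 ms
Total = 115 + 195 = 310 ms

310


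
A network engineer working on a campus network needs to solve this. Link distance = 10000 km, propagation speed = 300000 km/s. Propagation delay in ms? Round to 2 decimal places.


Given: distance = 10000 km, speed = 300000 km/s
Delay = distance / speed = 10000 / 300000 seconds
Delay in ms = 10000 * 1000 / 300000
Delay = 33.3333 ms
Rounded to 2 dp = 33.33 ms

33.33


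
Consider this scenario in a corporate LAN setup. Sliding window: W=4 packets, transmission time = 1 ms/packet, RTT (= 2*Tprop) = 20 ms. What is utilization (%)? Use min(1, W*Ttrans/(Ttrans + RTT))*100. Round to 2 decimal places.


Given: W = 4, Ttrans = 1 ms, RTT = 20 ms (= 2 * Tprop, Tprop = 10 ms)
Cycle time = Ttrans + RTT = 1 + 20 = 21 ms (first packet sent until its ACK returns)
W * Ttrans = 4 * 1 = 4 ms of sending per cycle
W * Ttrans / (Ttrans + RTT) = 4 / 21 = 0.190476
U = min(1, 0.190476) = 0.190476
U% = 19.05%

19.05


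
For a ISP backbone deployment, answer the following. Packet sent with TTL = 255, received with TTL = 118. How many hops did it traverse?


Given: initial TTL = 255, received TTL = 118
Hops = initial TTL - received TTL
Hops = 255 - 118 = 137

137


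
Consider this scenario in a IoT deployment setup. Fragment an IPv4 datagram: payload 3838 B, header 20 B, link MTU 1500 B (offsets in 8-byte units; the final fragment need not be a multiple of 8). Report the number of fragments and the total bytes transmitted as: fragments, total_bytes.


Max data per non-final fragment = floor((MTU - header)/8)*8 = floor((1500 - 20)/8)*8 = floor(1480/8)*8 = 1480 B
Final fragment needs no 8-byte alignment: it can carry up to MTU - header = 1480 B
Non-final fragments needed = ceil((payload - 1480) / 1480) = ceil(2358/1480) = ceil(1.5932) = 2
Number of fragments = 2 + 1 = 3
Fragment sizes (data): 2 * 1480 B + 878 B (last, 878 <= 1480 OK)
Total bytes sent = payload + n_frags * header = 3838 + 3*20 = 3838 + 60 = 3898 B

3, 3898


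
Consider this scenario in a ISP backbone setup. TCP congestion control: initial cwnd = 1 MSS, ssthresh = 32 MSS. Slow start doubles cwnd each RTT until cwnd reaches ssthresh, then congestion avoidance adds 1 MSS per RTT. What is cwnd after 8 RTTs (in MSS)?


RTT 0: cwnd = 1 MSS (initial)
RTT 1: cwnd = 2 MSS (slow start, doubled)
RTT 2: cwnd = 4 MSS (slow start, doubled)
RTT 3: cwnd = 8 MSS (slow start, doubled)
RTT 4: cwnd = 16 MSS (slow start, doubled)
RTT 5: cwnd = 32 MSS (slow start, doubled)
RTT 6: cwnd = 33 MSS (congestion avoidance, +1)
RTT 7: cwnd = 34 MSS (congestion avoidance, +1)
RTT 8: cwnd = 35 MSS (congestion avoidance, +1)

35


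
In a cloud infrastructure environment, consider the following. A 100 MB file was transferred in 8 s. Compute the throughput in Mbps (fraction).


Given: file = 100 MB, time = 8 s
File in Mb = 100 * 8 = 800 Mb
Throughput = 800 / 8 Mbps
Throughput = 100 Mbps

100


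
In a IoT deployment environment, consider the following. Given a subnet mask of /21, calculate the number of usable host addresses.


Given: subnet mask /21
Host bits = 32 - 21 = 11
Total addresses = 2^11 = 2048
Usable hosts = 2048 - 2 (network + broadcast) = 2046

2046


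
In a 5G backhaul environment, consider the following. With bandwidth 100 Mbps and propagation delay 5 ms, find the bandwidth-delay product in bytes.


Given: bandwidth = 100 Mbps, delay = 5 ms
BDP in bits = 100 * 10^6 * 5 / 1000
BDP in bits = 500000
BDP in bytes = 500000 / 8 = 62500

62500


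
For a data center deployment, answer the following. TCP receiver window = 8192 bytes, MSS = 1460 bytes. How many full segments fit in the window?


Given: RWND = 8192 bytes, MSS = 1460 bytes
Full segments = floor(RWND / MSS)
Full segments = floor(8192 / 1460)
Full segments = floor(5.611) = 5

5


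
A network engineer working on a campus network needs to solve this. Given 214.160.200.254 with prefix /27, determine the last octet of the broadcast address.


Given: IP = 214.160.200.254, prefix = /27
Host bits = 32 - 27 = 5
Network last octet = 254 AND mask = 224
Host part size = 2^5 - 1 = 31
Broadcast last octet = 224 OR 31 = 255

255


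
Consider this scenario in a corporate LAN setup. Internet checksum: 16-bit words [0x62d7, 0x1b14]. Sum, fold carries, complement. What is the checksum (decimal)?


Given words: [0x62d7, 0x1b14]
Step 1: Sum all words
Raw sum = 25303 + 6932 = 32235
One's complement = ~32235 & 0xFFFF = 33300

33300


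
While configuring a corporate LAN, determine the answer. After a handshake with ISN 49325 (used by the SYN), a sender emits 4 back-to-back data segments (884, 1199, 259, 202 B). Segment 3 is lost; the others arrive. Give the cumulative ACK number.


SYN uses sequence number 49325; first data byte = ISN + 1 = 49326.
Segment 1: SEQ = 49326, len = 884 B, covers [49326, 50209]
Segment 2: SEQ = 50210, len = 1199 B, covers [50210, 51408]
Segment 3: SEQ = 51409, len = 259 B, covers [51409, 51667] [LOST]
Segment 4: SEQ = 51668, len = 202 B, covers [51668, 51869]
In-order data received: bytes [49326, 51408] (segments 1..2).
Segment 3 missing -> gap begins at byte 51409; later segments buffered out of order.
Cumulative ACK = next expected in-order byte = 49326 + 884 + 1199 = 51409

51409


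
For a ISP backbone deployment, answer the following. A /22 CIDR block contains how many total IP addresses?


Given: CIDR prefix /22
Host bits = 32 - 22 = 10
Total addresses = 2^10 = 1024

1024


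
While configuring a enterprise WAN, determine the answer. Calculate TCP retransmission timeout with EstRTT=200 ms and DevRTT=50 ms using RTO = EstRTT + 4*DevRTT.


Given: EstRTT = 200 ms, DevRTT = 50 ms
Timeout = EstRTT + 4 * DevRTT
4 * DevRTT = 4 * 50 = 200
Timeout = 200 + 200 = 400 ms

400


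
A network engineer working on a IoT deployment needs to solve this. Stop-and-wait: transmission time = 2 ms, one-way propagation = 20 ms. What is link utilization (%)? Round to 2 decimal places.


Given: Ttrans = 2 ms, Tprop = 20 ms
RTT = 2 * Tprop = 2 * 20 = 40 ms
U = Ttrans / (Ttrans + RTT)
U = 2 / (2 + 40)
U = 2 / 42 = 0.047619
U% = 4.76%

4.76


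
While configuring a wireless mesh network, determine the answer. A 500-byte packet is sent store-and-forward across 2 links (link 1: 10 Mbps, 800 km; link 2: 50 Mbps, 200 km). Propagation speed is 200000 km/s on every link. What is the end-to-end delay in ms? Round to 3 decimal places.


Packet = 500 bytes = 4000 bits. Store-and-forward: sum (t_trans + t_prop) per link.
Link 1: t_trans = 4000/(10*10^6) s = 0.4000 ms; t_prop = 800/200000 s = 4.0000 ms; subtotal = 4.4000 ms
Link 2: t_trans = 4000/(50*10^6) s = 0.0800 ms; t_prop = 200/200000 s = 1.0000 ms; subtotal = 1.0800 ms
End-to-end = 4.4000 + 1.0800 = 5.4800 ms -> 5.480 ms (3 dp)

5.480


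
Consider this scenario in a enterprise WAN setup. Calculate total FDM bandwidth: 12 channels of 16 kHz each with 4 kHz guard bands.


Given: 12 channels, 16 kHz each, guard = 4 kHz
Channel bandwidth = 12 * 16 = 192 kHz
Guard bands = 11 gaps * 4 kHz = 44 kHz
Total = 192 + 44 = 236 kHz

236


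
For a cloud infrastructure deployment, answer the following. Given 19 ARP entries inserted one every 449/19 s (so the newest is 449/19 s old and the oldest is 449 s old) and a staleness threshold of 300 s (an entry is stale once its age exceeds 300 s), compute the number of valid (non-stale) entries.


Ages are k * 449/19 s for k = 1..19 (spacing = 23.6316 s).
Entry k is valid iff k * 449/19 <= 300 iff k <= 19 * 300 / 449 = 12.6949
n_valid = floor(12.6949) = 12
(n_stale = 19 - 12 = 7)

12


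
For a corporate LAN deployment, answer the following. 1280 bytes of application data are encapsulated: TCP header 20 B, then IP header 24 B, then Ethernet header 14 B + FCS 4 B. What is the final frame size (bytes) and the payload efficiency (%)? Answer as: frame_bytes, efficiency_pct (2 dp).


TCP segment = 1280 + 20 = 1300 B
IP packet = 1300 + 24 = 1324 B
Ethernet frame = 1324 + 14 + 4 = 1342 B
Efficiency = app / frame = 1280 / 1342 = 0.953800 = 95.3800% -> 95.38% (2 dp)

1342, 95.38


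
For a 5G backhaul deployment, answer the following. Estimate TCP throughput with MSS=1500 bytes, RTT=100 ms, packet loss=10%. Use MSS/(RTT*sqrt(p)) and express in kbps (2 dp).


Given: MSS = 1500 bytes, RTT = 100 ms, loss = 10%
RTT in seconds = 100 / 1000 = 0.1
Loss rate = 10% = 0.1
sqrt(loss) = sqrt(0.1) = 0.316227766017
Throughput (bytes/s) = 1500 / (0.1 * 0.316227766017) = 47434.1649
Throughput (kbps) = 47434.1649 * 8 / 1000 = 379.473319 -> 379.47 kbps (2 dp)

379.47


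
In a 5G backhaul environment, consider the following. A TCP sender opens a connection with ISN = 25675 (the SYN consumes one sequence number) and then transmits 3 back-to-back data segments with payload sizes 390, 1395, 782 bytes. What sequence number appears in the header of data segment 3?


The SYN occupies sequence number ISN = 25675, so the first data byte is ISN + 1 = 25676.
SEQ of data segment i = (ISN + 1) + sum of payload sizes of segments 1..i-1.
Segment 1: SEQ = 25676, payload = 390 bytes
Segment 2: SEQ = 26066, payload = 1395 bytes
Segment 3: SEQ = 27461, payload = 782 bytes
SEQ of segment 3 = 25676 + 390 + 1395 = 27461

27461


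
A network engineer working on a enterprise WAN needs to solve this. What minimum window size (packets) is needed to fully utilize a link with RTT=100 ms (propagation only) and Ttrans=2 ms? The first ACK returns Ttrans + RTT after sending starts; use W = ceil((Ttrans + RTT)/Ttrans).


Given: Ttrans = 2 ms, RTT = 100 ms (= 2 * Tprop, Tprop = 50 ms)
Time until first ACK returns = Ttrans + RTT = 2 + 100 = 102 ms
Need W * Ttrans >= Ttrans + RTT  ->  W >= (Ttrans + RTT) / Ttrans
(Ttrans + RTT) / Ttrans = 102 / 2 = 51
W_min = ceil(51) = 51

51


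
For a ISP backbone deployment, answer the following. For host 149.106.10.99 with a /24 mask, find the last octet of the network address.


Given: IP = 149.106.10.99, prefix = /24
Subnet mask = 255.255.255.0
Last octet of IP: 99
Last octet of mask: 0
Network last octet = 99 AND 0 = 0

0


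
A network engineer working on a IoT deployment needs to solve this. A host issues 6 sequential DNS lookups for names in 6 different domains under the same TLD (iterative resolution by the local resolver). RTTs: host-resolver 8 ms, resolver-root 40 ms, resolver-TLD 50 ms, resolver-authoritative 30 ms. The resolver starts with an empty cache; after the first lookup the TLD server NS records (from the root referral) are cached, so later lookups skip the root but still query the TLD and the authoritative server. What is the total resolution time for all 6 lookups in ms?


Lookup 1 (cold cache): local + root + TLD + auth = 8 + 40 + 50 + 30 = 128 ms
Lookups 2..6 (TLD NS cached -> skip root; new domain -> still ask TLD and auth): local + TLD + auth = 8 + 50 + 30 = 88 ms each
Remaining 5 lookups: 5 * 88 = 440 ms
Total = 128 + 440 = 568 ms

568


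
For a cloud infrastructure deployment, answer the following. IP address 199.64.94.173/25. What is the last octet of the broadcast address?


Given: IP = 199.64.94.173, prefix = /25
Host bits = 32 - 25 = 7
Network last octet = 173 AND mask = 128
Host part size = 2^7 - 1 = 127
Broadcast last octet = 128 OR 127 = 255

255


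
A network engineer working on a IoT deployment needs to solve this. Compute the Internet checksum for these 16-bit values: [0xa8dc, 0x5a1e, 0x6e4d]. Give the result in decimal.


Given words: [0xa8dc, 0x5a1e, 0x6e4d]
Step 1: Sum all words
Raw sum = 43228 + 23070 + 28237 = 94535
Step 2: Fold carry: (28999 + 1) = 29000
One's complement = ~29000 & 0xFFFF = 36535

36535


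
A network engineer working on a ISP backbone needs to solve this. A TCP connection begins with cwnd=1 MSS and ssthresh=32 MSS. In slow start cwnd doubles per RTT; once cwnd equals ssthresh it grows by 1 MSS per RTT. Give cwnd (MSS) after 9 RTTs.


RTT 0: cwnd = 1 MSS (initial)
RTT 1: cwnd = 2 MSS (slow start, doubled)
RTT 2: cwnd = 4 MSS (slow start, doubled)
RTT 3: cwnd = 8 MSS (slow start, doubled)
RTT 4: cwnd = 16 MSS (slow start, doubled)
RTT 5: cwnd = 32 MSS (slow start, doubled)
RTT 6: cwnd = 33 MSS (congestion avoidance, +1)
RTT 7: cwnd = 34 MSS (congestion avoidance, +1)
RTT 8: cwnd = 35 MSS (congestion avoidance, +1)
RTT 9: cwnd = 36 MSS (congestion avoidance, +1)

36


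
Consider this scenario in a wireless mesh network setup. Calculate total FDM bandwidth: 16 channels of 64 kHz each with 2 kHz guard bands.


Given: 16 channels, 64 kHz each, guard = 2 kHz
Channel bandwidth = 16 * 64 = 1024 kHz
Guard bands = 15 gaps * 2 kHz = 30 kHz
Total = 1024 + 30 = 1054 kHz

1054


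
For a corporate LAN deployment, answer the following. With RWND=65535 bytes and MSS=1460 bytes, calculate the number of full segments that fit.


Given: RWND = 65535 bytes, MSS = 1460 bytes
Full segments = floor(RWND / MSS)
Full segments = floor(65535 / 1460)
Full segments = floor(44.887) = 44

44


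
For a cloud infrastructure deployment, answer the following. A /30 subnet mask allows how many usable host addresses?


Given: subnet mask /30
Host bits = 32 - 30 = 2
Total addresses = 2^2 = 4
Usable hosts = 4 - 2 (network + broadcast) = 2

2


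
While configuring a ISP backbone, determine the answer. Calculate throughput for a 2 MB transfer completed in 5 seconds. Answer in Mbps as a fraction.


Given: file = 2 MB, time = 5 s
File in Mb = 2 * 8 = 16 Mb
Throughput = 16 / 5 Mbps
Throughput = 16/5 Mbps

16/5


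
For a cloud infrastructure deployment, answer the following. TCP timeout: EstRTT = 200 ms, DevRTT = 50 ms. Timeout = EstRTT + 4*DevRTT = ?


Given: EstRTT = 200 ms, DevRTT = 50 ms
Timeout = EstRTT + 4 * DevRTT
4 * DevRTT = 4 * 50 = 200
Timeout = 200 + 200 = 400 ms

400


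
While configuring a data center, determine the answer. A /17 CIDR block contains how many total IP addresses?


Given: CIDR prefix /17
Host bits = 32 - 17 = 15
Total addresses = 2^15 = 32768

32768


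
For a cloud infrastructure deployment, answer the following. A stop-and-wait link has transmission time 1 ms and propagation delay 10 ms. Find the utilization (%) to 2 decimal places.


Given: Ttrans = 1 ms, Tprop = 10 ms
RTT = 2 * Tprop = 2 * 10 = 20 ms
U = Ttrans / (Ttrans + RTT)
U = 1 / (1 + 20)
U = 1 / 21 = 0.047619
U% = 4.76%

4.76


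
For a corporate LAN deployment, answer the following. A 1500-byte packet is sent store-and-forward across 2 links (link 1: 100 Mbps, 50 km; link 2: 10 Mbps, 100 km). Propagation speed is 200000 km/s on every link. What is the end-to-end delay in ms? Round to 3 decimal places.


Packet = 1500 bytes = 12000 bits. Store-and-forward: sum (t_trans + t_prop) per link.
Link 1: t_trans = 12000/(100*10^6) s = 0.1200 ms; t_prop = 50/200000 s = 0.2500 ms; subtotal = 0.3700 ms
Link 2: t_trans = 12000/(10*10^6) s = 1.2000 ms; t_prop = 100/200000 s = 0.5000 ms; subtotal = 1.7000 ms
End-to-end = 0.3700 + 1.7000 = 2.0700 ms -> 2.070 ms (3 dp)

2.070


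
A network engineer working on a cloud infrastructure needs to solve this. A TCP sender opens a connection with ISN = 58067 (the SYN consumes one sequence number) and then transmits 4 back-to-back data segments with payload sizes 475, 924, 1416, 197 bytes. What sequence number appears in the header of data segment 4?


The SYN occupies sequence number ISN = 58067, so the first data byte is ISN + 1 = 58068.
SEQ of data segment i = (ISN + 1) + sum of payload sizes of segments 1..i-1.
Segment 1: SEQ = 58068, payload = 475 bytes
Segment 2: SEQ = 58543, payload = 924 bytes
Segment 3: SEQ = 59467, payload = 1416 bytes
Segment 4: SEQ = 60883, payload = 197 bytes
SEQ of segment 4 = 58068 + 475 + 924 + 1416 = 60883

60883


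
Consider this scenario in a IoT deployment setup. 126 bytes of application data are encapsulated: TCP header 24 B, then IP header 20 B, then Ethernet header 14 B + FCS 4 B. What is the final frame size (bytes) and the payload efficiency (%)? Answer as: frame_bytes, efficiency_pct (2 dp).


TCP segment = 126 + 24 = 150 B
IP packet = 150 + 20 = 170 B
Ethernet frame = 170 + 14 + 4 = 188 B
Efficiency = app / frame = 126 / 188 = 0.670213 = 67.0213% -> 67.02% (2 dp)

188, 67.02


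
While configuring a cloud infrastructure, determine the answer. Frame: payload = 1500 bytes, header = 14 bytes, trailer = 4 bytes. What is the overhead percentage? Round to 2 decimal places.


Given: payload = 1500 B, header = 14 B, trailer = 4 B
Overhead bytes = header + trailer = 14 + 4 = 18
Total frame = payload + overhead = 1500 + 18 = 1518
Overhead % = 18 / 1518 * 100 = 1.1858% -> 1.19% (2 dp)

1.19


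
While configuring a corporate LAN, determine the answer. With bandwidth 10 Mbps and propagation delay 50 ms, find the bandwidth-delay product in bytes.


Given: bandwidth = 10 Mbps, delay = 50 ms
BDP in bits = 10 * 10^6 * 50 / 1000
BDP in bits = 500000
BDP in bytes = 500000 / 8 = 62500

62500


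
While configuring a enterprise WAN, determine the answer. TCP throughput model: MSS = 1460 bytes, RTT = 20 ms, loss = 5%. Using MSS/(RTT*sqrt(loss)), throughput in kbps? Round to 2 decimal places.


Given: MSS = 1460 bytes, RTT = 20 ms, loss = 5%
RTT in seconds = 20 / 1000 = 0.02
Loss rate = 5% = 0.05
sqrt(loss) = sqrt(0.05) = 0.223606797750
Throughput (bytes/s) = 1460 / (0.02 * 0.223606797750) = 326465.9247
Throughput (kbps) = 326465.9247 * 8 / 1000 = 2611.727398 -> 2611.73 kbps (2 dp)

2611.73


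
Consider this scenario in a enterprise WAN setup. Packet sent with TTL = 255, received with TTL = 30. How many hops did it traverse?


Given: initial TTL = 255, received TTL = 30
Hops = initial TTL - received TTL
Hops = 255 - 30 = 225

225


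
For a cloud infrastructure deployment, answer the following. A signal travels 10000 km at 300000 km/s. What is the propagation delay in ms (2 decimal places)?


Given: distance = 10000 km, speed = 300000 km/s
Delay = distance / speed = 10000 / 300000 seconds
Delay in ms = 10000 * 1000 / 300000
Delay = 33.3333 ms
Rounded to 2 dp = 33.33 ms

33.33


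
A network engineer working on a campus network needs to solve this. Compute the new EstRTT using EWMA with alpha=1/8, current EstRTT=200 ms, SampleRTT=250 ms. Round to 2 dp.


Given: EstRTT = 200 ms, SampleRTT = 250 ms, alpha = 1/8
New EstRTT = (1 - alpha) * EstRTT + alpha * SampleRTT
(7/8) * 200 = 175
(1/8) * 250 = 31.25
New EstRTT = 175 + 31.25 = 206.25 ms -> 206.25 ms (2 dp)

206.25


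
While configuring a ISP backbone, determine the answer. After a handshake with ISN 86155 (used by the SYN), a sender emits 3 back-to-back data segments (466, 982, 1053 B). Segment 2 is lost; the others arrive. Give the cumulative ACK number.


SYN uses sequence number 86155; first data byte = ISN + 1 = 86156.
Segment 1: SEQ = 86156, len = 466 B, covers [86156, 86621]
Segment 2: SEQ = 86622, len = 982 B, covers [86622, 87603] [LOST]
Segment 3: SEQ = 87604, len = 1053 B, covers [87604, 88656]
In-order data received: bytes [86156, 86621] (segments 1..1).
Segment 2 missing -> gap begins at byte 86622; later segments buffered out of order.
Cumulative ACK = next expected in-order byte = 86156 + 466 = 86622

86622


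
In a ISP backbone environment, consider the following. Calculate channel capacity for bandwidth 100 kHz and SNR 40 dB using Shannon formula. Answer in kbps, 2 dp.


Given: B = 100 kHz, SNR = 40 dB
SNR linear = 10^(40/10) = 10000
1 + SNR = 10001
log2(10001) = 13.2878566418
C = 100 * 1000 * 13.2878566418 = 1328785.6642 bps
C = 1328.785664 kbps -> 1328.79 kbps (2 dp)

1328.79


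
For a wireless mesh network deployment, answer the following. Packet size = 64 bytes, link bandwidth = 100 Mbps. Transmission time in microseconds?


Given: packet = 64 bytes, bandwidth = 100 Mbps
Packet in bits = 64 * 8 = 512 bits
Bandwidth = 100 * 10^6 = 100000000 bps
Time = 512 / 100000000 seconds
Time in us = 512 * 10^6 / 100000000 = 5.12

5.12


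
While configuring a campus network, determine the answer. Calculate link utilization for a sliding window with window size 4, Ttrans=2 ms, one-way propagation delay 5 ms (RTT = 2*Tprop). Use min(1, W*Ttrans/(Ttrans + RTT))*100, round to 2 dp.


Given: W = 4, Ttrans = 2 ms, RTT = 10 ms (= 2 * Tprop, Tprop = 5 ms)
Cycle time = Ttrans + RTT = 2 + 10 = 12 ms (first packet sent until its ACK returns)
W * Ttrans = 4 * 2 = 8 ms of sending per cycle
W * Ttrans / (Ttrans + RTT) = 8 / 12 = 0.666667
U = min(1, 0.666667) = 0.666667
U% = 66.67%

66.67


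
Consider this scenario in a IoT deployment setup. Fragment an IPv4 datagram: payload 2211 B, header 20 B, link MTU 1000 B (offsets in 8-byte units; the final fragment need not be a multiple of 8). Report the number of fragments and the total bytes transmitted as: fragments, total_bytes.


Max data per non-final fragment = floor((MTU - header)/8)*8 = floor((1000 - 20)/8)*8 = floor(980/8)*8 = 976 B
Final fragment needs no 8-byte alignment: it can carry up to MTU - header = 980 B
Non-final fragments needed = ceil((payload - 980) / 976) = ceil(1231/976) = ceil(1.2613) = 2
Number of fragments = 2 + 1 = 3
Fragment sizes (data): 2 * 976 B + 259 B (last, 259 <= 980 OK)
Total bytes sent = payload + n_frags * header = 2211 + 3*20 = 2211 + 60 = 2271 B

3, 2271


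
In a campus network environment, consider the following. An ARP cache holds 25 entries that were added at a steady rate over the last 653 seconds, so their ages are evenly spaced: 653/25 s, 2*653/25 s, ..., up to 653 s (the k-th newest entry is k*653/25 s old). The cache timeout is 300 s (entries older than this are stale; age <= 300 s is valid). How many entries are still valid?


Ages are k * 653/25 s for k = 1..25 (spacing = 26.1200 s).
Entry k is valid iff k * 653/25 <= 300 iff k <= 25 * 300 / 653 = 11.4855
n_valid = floor(11.4855) = 11
(n_stale = 25 - 11 = 14)

11


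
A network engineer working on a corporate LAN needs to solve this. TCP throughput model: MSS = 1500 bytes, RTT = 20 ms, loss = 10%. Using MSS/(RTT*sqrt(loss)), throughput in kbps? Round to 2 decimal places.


Given: MSS = 1500 bytes, RTT = 20 ms, loss = 10%
RTT in seconds = 20 / 1000 = 0.02
Loss rate = 10% = 0.1
sqrt(loss) = sqrt(0.1) = 0.316227766017
Throughput (bytes/s) = 1500 / (0.02 * 0.316227766017) = 237170.8245
Throughput (kbps) = 237170.8245 * 8 / 1000 = 1897.366596 -> 1897.37 kbps (2 dp)

1897.37


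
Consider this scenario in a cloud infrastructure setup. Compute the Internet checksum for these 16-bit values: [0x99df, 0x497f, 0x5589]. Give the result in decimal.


Given words: [0x99df, 0x497f, 0x5589]
Step 1: Sum all words
Raw sum = 39391 + 18815 + 21897 = 80103
Step 2: Fold carry: (14567 + 1) = 14568
One's complement = ~14568 & 0xFFFF = 50967

50967


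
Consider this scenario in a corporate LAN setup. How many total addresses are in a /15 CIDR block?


Given: CIDR prefix /15
Host bits = 32 - 15 = 17
Total addresses = 2^17 = 131072

131072


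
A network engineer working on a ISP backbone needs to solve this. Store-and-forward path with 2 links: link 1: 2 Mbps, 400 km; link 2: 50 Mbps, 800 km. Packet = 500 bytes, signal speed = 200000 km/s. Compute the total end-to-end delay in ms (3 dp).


Packet = 500 bytes = 4000 bits. Store-and-forward: sum (t_trans + t_prop) per link.
Link 1: t_trans = 4000/(2*10^6) s = 2.0000 ms; t_prop = 400/200000 s = 2.0000 ms; subtotal = 4.0000 ms
Link 2: t_trans = 4000/(50*10^6) s = 0.0800 ms; t_prop = 800/200000 s = 4.0000 ms; subtotal = 4.0800 ms
End-to-end = 4.0000 + 4.0800 = 8.0800 ms -> 8.080 ms (3 dp)

8.080


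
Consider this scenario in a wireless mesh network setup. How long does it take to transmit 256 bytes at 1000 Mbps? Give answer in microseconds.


Given: packet = 256 bytes, bandwidth = 1000 Mbps
Packet in bits = 256 * 8 = 2048 bits
Bandwidth = 1000 * 10^6 = 1000000000 bps
Time = 2048 / 1000000000 seconds
Time in us = 2048 * 10^6 / 1000000000 = 2.048

2.048


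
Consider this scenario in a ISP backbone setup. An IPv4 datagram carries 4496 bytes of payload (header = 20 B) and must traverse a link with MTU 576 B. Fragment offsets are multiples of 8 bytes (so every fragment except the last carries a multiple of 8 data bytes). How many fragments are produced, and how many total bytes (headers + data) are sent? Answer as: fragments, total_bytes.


Max data per non-final fragment = floor((MTU - header)/8)*8 = floor((576 - 20)/8)*8 = floor(556/8)*8 = 552 B
Final fragment needs no 8-byte alignment: it can carry up to MTU - header = 556 B
Non-final fragments needed = ceil((payload - 556) / 552) = ceil(3940/552) = ceil(7.1377) = 8
Number of fragments = 8 + 1 = 9
Fragment sizes (data): 8 * 552 B + 80 B (last, 80 <= 556 OK)
Total bytes sent = payload + n_frags * header = 4496 + 9*20 = 4496 + 180 = 4676 B

9, 4676


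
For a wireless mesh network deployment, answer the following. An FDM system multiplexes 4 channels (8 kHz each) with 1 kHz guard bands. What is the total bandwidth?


Given: 4 channels, 8 kHz each, guard = 1 kHz
Channel bandwidth = 4 * 8 = 32 kHz
Guard bands = 3 gaps * 1 kHz = 3 kHz
Total = 32 + 3 = 35 kHz

35


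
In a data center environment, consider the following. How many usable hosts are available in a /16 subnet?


Given: subnet mask /16
Host bits = 32 - 16 = 16
Total addresses = 2^16 = 65536
Usable hosts = 65536 - 2 (network + broadcast) = 65534

65534


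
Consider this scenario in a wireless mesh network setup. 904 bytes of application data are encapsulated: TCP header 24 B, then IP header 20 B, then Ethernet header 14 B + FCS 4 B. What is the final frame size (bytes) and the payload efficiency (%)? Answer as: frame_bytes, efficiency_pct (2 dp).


TCP segment = 904 + 24 = 928 B
IP packet = 928 + 20 = 948 B
Ethernet frame = 948 + 14 + 4 = 966 B
Efficiency = app / frame = 904 / 966 = 0.935818 = 93.5818% -> 93.58% (2 dp)

966, 93.58


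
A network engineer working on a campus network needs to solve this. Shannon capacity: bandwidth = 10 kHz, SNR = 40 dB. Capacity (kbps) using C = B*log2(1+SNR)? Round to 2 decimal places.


Given: B = 10 kHz, SNR = 40 dB
SNR linear = 10^(40/10) = 10000
1 + SNR = 10001
log2(10001) = 13.2878566418
C = 10 * 1000 * 13.2878566418 = 132878.5664 bps
C = 132.878566 kbps -> 132.88 kbps (2 dp)

132.88


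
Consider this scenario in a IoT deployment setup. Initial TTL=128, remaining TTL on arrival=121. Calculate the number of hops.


Given: initial TTL = 128, received TTL = 121
Hops = initial TTL - received TTL
Hops = 128 - 121 = 7

7


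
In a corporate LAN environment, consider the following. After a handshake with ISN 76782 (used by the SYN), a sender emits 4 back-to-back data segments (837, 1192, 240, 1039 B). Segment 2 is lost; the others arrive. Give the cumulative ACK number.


SYN uses sequence number 76782; first data byte = ISN + 1 = 76783.
Segment 1: SEQ = 76783, len = 837 B, covers [76783, 77619]
Segment 2: SEQ = 77620, len = 1192 B, covers [77620, 78811] [LOST]
Segment 3: SEQ = 78812, len = 240 B, covers [78812, 79051]
Segment 4: SEQ = 79052, len = 1039 B, covers [79052, 80090]
In-order data received: bytes [76783, 77619] (segments 1..1).
Segment 2 missing -> gap begins at byte 77620; later segments buffered out of order.
Cumulative ACK = next expected in-order byte = 76783 + 837 = 77620

77620


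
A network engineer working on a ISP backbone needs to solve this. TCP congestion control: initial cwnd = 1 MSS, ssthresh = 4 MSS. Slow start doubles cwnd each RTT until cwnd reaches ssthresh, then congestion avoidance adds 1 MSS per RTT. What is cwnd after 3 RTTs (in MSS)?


RTT 0: cwnd = 1 MSS (initial)
RTT 1: cwnd = 2 MSS (slow start, doubled)
RTT 2: cwnd = 4 MSS (slow start, doubled)
RTT 3: cwnd = 5 MSS (congestion avoidance, +1)

5


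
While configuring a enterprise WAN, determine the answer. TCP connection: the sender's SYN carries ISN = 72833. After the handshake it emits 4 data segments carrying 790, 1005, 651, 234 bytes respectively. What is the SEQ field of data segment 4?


The SYN occupies sequence number ISN = 72833, so the first data byte is ISN + 1 = 72834.
SEQ of data segment i = (ISN + 1) + sum of payload sizes of segments 1..i-1.
Segment 1: SEQ = 72834, payload = 790 bytes
Segment 2: SEQ = 73624, payload = 1005 bytes
Segment 3: SEQ = 74629, payload = 651 bytes
Segment 4: SEQ = 75280, payload = 234 bytes
SEQ of segment 4 = 72834 + 790 + 1005 + 651 = 75280

75280


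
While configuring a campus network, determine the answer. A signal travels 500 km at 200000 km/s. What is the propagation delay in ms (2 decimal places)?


Given: distance = 500 km, speed = 200000 km/s
Delay = distance / speed = 500 / 200000 seconds
Delay in ms = 500 * 1000 / 200000
Delay = 2.5000 ms
Rounded to 2 dp = 2.50 ms

2.50


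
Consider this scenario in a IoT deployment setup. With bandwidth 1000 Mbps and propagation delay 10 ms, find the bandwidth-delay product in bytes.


Given: bandwidth = 1000 Mbps, delay = 10 ms
BDP in bits = 1000 * 10^6 * 10 / 1000
BDP in bits = 10000000
BDP in bytes = 10000000 / 8 = 1250000

1250000


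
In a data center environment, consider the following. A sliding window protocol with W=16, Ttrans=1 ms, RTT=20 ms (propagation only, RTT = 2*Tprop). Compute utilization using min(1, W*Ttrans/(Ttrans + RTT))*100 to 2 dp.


Given: W = 16, Ttrans = 1 ms, RTT = 20 ms (= 2 * Tprop, Tprop = 10 ms)
Cycle time = Ttrans + RTT = 1 + 20 = 21 ms (first packet sent until its ACK returns)
W * Ttrans = 16 * 1 = 16 ms of sending per cycle
W * Ttrans / (Ttrans + RTT) = 16 / 21 = 0.761905
U = min(1, 0.761905) = 0.761905
U% = 76.19%

76.19
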